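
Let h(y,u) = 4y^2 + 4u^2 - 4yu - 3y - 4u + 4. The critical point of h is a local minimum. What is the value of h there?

∂h/∂y = 8y - 4u - 3 = 0 and ∂h/∂u = -4y + 8u - 4 = 0, so (y, u) = (5/6, 11/12).
The Hessian has h_{yy} = 8, h_{uu} = 8, h_{yu} = -4, giving D = 48 > 0 with h_{yy} > 0, so the point is a local minimum.
h(5/6, 11/12) = 11/12.

11/12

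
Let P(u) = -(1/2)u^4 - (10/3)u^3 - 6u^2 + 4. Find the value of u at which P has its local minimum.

Critical points: P'(u) = -2u^3 - 10u^2 - 12u vanishes at u = -3, -2, 0.
Since P''(u) = -6u^2 - 20u - 12, we get P''(-3) = -6 < 0 ⇒ local maximum; P''(-2) = 4 > 0 ⇒ local minimum; P''(0) = -12 < 0 ⇒ local maximum.
Thus P has its local minimum at u = -2, with value -4/3.

-2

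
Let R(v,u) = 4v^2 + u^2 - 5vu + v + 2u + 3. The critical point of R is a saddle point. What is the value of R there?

∂R/∂v = 8v - 5u + 1 = 0 and ∂R/∂u = -5v + 2u + 2 = 0, so (v, u) = (4/3, 7/3).
The Hessian has R_{vv} = 8, R_{uu} = 2, R_{vu} = -5, giving D = -9 < 0, so the point is a saddle point.
R(4/3, 7/3) = 6.

6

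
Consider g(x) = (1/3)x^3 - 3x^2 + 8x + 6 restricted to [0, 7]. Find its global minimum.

The derivative is x^2 - 6x + 8, which vanishes at x = 2 and x = 4.
Evaluating at the critical points and endpoints: g(0) = 6; g(2) = 38/3; g(4) = 34/3; g(7) = 88/3.
The minimum over the interval is 6, attained at x = 0.

6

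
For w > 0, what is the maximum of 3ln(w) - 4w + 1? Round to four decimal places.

-2.8630

h'(w) = 3/w − 4 = 0 gives w = 3/4.
h''(w) = -3/w², which is negative for w > 0, so this is a local maximum.
h(3/4) = 3·ln(3/4) - 3 + 1 ≈ -2.8630.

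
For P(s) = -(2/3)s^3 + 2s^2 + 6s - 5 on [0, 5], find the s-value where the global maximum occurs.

Differentiating, P'(s) = -2s^2 + 4s + 6; whose only zero in [0, 5] is s = 3.
Candidates: P(0) = -5,  P(3) = 13,  P(5) = -25/3.
Hence the absolute maximum is 13 at s = 3.

3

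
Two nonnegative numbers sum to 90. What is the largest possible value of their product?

2025

With x + y = 90, the product is P(x) = x(90 − x).
P'(x) = 90 − 2x = 0 gives x = 45; P'' = −2 < 0, so this is the maximum.
P = 45·45 = 2025.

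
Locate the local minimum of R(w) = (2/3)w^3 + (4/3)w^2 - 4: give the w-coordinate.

R'(w) = 2w^2 + (8/3)w = 0 at w = -4/3, 0.
R''(w) = 4w + 8/3. R''(-4/3) = -8/3 < 0 ⇒ local maximum; R''(0) = 8/3 > 0 ⇒ local minimum.
Thus R has its local minimum at w = 0, with value -4.

0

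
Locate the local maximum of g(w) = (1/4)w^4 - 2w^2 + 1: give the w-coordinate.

g'(w) = w^3 - 4w = 0 at w = -2, 0, 2.
Since g''(w) = 3w^2 - 4, we get g''(-2) = 8 > 0 ⇒ local minimum; g''(0) = -4 < 0 ⇒ local maximum; g''(2) = 8 > 0 ⇒ local minimum.
The local maximum is g(0) = 1.

0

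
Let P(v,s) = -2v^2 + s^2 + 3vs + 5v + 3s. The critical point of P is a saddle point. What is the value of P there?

∂P/∂v = -4v + 3s + 5 = 0 and ∂P/∂s = 3v + 2s + 3 = 0, so (v, s) = (1/17, -27/17).
The Hessian has P_{vv} = -4, P_{ss} = 2, P_{vs} = 3, giving D = -17 < 0, so the point is a saddle point.
P(1/17, -27/17) = -38/17.

-38/17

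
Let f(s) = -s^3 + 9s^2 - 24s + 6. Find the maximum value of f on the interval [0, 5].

Differentiating, f'(s) = -3s^2 + 18s - 24; which vanishes at s = 2 and s = 4.
Candidates: f(0) = 6,  f(2) = -14,  f(4) = -10,  f(5) = -14.
Hence the absolute maximum is 6 at s = 0.

6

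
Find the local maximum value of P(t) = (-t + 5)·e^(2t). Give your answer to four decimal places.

4051.5420

Differentiating with the product rule gives P'(t) = (-2t + 9)·e^(2t). Since e^(2t) > 0, the only critical point is t = 9/2.
P''(9/2) has the same sign as -2 < 0, so this is a local maximum.
P(9/2) = (1/2)·e^(9) ≈ 4051.5420.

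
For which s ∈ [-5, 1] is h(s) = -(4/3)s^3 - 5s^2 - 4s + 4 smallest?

Differentiating, h'(s) = -4s^2 - 10s - 4; which vanishes at s = -2 and s = -1/2.
Evaluating at the critical points and endpoints: h(-5) = 197/3, h(-2) = 8/3, h(-1/2) = 59/12, h(1) = -19/3.
So the minimum is h(1) = -19/3.

1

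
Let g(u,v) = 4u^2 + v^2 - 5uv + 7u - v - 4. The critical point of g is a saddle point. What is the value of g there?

-2

∂g/∂u = 8u - 5v + 7 = 0 and ∂g/∂v = -5u + 2v - 1 = 0, so (u, v) = (1, 3).
The Hessian has g_{uu} = 8, g_{vv} = 2, g_{uv} = -5, giving D = -9 < 0, so the point is a saddle point.
g(1, 3) = -2.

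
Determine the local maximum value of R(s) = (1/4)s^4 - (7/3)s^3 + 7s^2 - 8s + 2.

R'(s) = s^3 - 7s^2 + 14s - 8. Setting R'(s) = 0 gives s ∈ {1, 2, 4}.
R''(s) = 3s^2 - 14s + 14. R''(1) = 3 > 0 ⇒ local minimum; R''(2) = -2 < 0 ⇒ local maximum; R''(4) = 6 > 0 ⇒ local minimum.
Thus R has its local maximum at s = 2, with value -2/3.

-2/3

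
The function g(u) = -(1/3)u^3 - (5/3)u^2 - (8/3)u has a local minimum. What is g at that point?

Critical points: g'(u) = -u^2 - (10/3)u - 8/3 vanishes at u = -2, -4/3.
g''(u) = -2u - 10/3. g''(-2) = 2/3 > 0 ⇒ local minimum; g''(-4/3) = -2/3 < 0 ⇒ local maximum.
Thus g has its local minimum at u = -2, with value 4/3.

4/3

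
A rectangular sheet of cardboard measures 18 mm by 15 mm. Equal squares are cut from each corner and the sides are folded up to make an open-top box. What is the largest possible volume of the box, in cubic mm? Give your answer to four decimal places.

With cut size x, the volume is V(x) = x(18 − 2x)(15 − 2x) for 0 < x < 7.5.
V'(x) = 12x^2 − 132x + 270. Setting V'(x) = 0 gives x ≈ 2.7161 (the root in (0, 7.5)).
V''(x) = 24x − 132 is negative there, so this is the maximum; V ≈ 326.6007.

326.6007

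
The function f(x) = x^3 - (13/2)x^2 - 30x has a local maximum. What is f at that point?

f'(x) = 3x^2 - 13x - 30. Setting f'(x) = 0 gives x ∈ {-5/3, 6}.
Second-derivative test with f''(x) = 6x - 13: f''(-5/3) = -23 < 0 ⇒ local maximum; f''(6) = 23 > 0 ⇒ local minimum.
So the local maximum value is f(-5/3) = 1475/54.

1475/54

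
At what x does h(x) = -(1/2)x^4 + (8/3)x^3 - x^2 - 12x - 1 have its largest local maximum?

-1

h'(x) = -2x^3 + 8x^2 - 2x - 12. Setting h'(x) = 0 gives x ∈ {-1, 2, 3}.
Second-derivative test with h''(x) = -6x^2 + 16x - 2: h''(-1) = -24 < 0 ⇒ local maximum; h''(2) = 6 > 0 ⇒ local minimum; h''(3) = -8 < 0 ⇒ local maximum.
So the largest local maximum value is h(-1) = 41/6.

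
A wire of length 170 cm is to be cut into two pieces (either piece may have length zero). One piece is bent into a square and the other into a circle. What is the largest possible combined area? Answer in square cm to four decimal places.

2299.7889

Let x be the length used for the square. Square side x/4; circle radius (170−x)/(2π).
A(x) = (x/4)² + π·((170−x)/(2π))² = x²/16 + (170−x)²/(4π) for 0 ≤ x ≤ 170. A'(x) = x/8 − (170−x)/(2π) = 0 gives x = 4·170/(π+4) ≈ 95.2169.
A'' > 0, so the interior critical point is a minimum; the maximum is at an endpoint. A(0) = 2299.7889 and A(170) = 1806.2500, so the largest area is 2299.7889.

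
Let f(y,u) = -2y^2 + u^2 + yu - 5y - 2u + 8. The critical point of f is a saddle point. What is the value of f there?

79/9

∂f/∂y = -4y + u - 5 = 0 and ∂f/∂u = y + 2u - 2 = 0, so (y, u) = (-8/9, 13/9).
The Hessian has f_{yy} = -4, f_{uu} = 2, f_{yu} = 1, giving D = -9 < 0, so the point is a saddle point.
f(-8/9, 13/9) = 79/9.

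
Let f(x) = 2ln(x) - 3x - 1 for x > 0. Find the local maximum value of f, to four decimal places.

f'(x) = 2/x − 3 = 0 gives x = 2/3.
f''(x) = -2/x², which is negative for x > 0, so this is a local maximum.
f(2/3) = 2·ln(2/3) - 2 - 1 ≈ -3.8109.

-3.8109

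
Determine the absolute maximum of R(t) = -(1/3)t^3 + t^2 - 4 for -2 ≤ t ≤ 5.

R'(t) = -t^2 + 2t, which vanishes at t = 0 and t = 2.
Evaluating at the critical points and endpoints: R(-2) = 8/3,  R(0) = -4,  R(2) = -8/3,  R(5) = -62/3.
The maximum over the interval is 8/3, attained at t = -2.

8/3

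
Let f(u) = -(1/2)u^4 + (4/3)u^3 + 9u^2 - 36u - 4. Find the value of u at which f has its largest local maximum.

f'(u) = -2u^3 + 4u^2 + 18u - 36. Setting f'(u) = 0 gives u ∈ {-3, 2, 3}.
Since f''(u) = -6u^2 + 8u + 18, we get f''(-3) = -60 < 0 ⇒ local maximum; f''(2) = 10 > 0 ⇒ local minimum; f''(3) = -12 < 0 ⇒ local maximum.
The largest local maximum is f(-3) = 217/2.

-3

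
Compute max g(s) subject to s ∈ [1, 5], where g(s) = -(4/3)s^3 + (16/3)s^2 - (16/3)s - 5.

g'(s) = -4s^2 + (32/3)s - 16/3, whose only zero in [1, 5] is s = 2.
Candidates: g(1) = -19/3; g(2) = -5; g(5) = -65.
Hence the absolute maximum is -5 at s = 2.

-5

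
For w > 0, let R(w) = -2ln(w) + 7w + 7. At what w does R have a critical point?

2/7

R'(w) = -2/w + 7 = 0 gives w = 2/7.
R''(w) = 2/w², which is positive for w > 0, so this is a local minimum.
R(2/7) = -2·ln(2/7) + 2 + 7 ≈ 11.5055.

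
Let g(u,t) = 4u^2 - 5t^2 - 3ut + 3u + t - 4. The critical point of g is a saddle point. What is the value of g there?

∂g/∂u = 8u - 3t + 3 = 0 and ∂g/∂t = -3u - 10t + 1 = 0, so (u, t) = (-27/89, 17/89).
The Hessian has g_{uu} = 8, g_{tt} = -10, g_{ut} = -3, giving D = -89 < 0, so the point is a saddle point.
g(-27/89, 17/89) = -388/89.

-388/89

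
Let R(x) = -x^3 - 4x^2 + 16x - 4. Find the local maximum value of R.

Critical points: R'(x) = -3x^2 - 8x + 16 vanishes at x = -4, 4/3.
R''(x) = -6x - 8. R''(-4) = 16 > 0 ⇒ local minimum; R''(4/3) = -16 < 0 ⇒ local maximum.
The local maximum is R(4/3) = 212/27.

212/27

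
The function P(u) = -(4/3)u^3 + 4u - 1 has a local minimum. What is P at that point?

P'(u) = -4u^2 + 4 = 0 at u = -1, 1.
P''(u) = -8u. P''(-1) = 8 > 0 ⇒ local minimum; P''(1) = -8 < 0 ⇒ local maximum.
So the local minimum value is P(-1) = -11/3.

-11/3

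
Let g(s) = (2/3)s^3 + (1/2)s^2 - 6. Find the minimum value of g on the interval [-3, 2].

-39/2

g'(s) = 2s^2 + s, which vanishes at s = -1/2 and s = 0.
Candidates: g(-3) = -39/2, g(-1/2) = -143/24, g(0) = -6, g(2) = 4/3.
The minimum over the interval is -39/2, attained at s = -3.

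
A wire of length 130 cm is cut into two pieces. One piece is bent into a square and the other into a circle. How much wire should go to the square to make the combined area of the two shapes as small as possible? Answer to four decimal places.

72.8129

Let x be the length used for the square. Square side x/4; circle radius (130−x)/(2π).
A(x) = (x/4)² + π·((130−x)/(2π))² = x²/16 + (130−x)²/(4π) for 0 ≤ x ≤ 130. A'(x) = x/8 − (130−x)/(2π) = 0 gives x = 4·130/(π+4) ≈ 72.8129.
A'' = 1/8 + 1/(2π) > 0, so this gives the minimum combined area; x ≈ 72.8129 cm to the square.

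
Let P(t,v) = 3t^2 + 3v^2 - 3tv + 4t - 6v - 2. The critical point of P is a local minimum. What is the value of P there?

-46/9

∂P/∂t = 6t - 3v + 4 = 0 and ∂P/∂v = -3t + 6v - 6 = 0, so (t, v) = (-2/9, 8/9).
The Hessian has P_{tt} = 6, P_{vv} = 6, P_{tv} = -3, giving D = 27 > 0 with P_{tt} > 0, so the point is a local minimum.
P(-2/9, 8/9) = -46/9.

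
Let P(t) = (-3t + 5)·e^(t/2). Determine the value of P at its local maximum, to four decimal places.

P'(t) = (-3)·e^(t/2) + (-3t + 5)·(1/2)·e^(t/2) = (-(3/2)t - 1/2)·e^(t/2). Since e^(t/2) > 0, the only critical point is t = -1/3.
P''(-1/3) has the same sign as -3/2 < 0, so this is a local maximum.
P(-1/3) = (6)·e^(-1/6) ≈ 5.0789.

5.0789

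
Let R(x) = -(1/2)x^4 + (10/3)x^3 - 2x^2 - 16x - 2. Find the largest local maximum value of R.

R'(x) = -2x^3 + 10x^2 - 4x - 16 = 0 at x = -1, 2, 4.
R''(x) = -6x^2 + 20x - 4. R''(-1) = -30 < 0 ⇒ local maximum; R''(2) = 12 > 0 ⇒ local minimum; R''(4) = -20 < 0 ⇒ local maximum.
So the largest local maximum value is R(-1) = 49/6.

49/6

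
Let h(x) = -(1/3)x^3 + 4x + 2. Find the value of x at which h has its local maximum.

2

Critical points: h'(x) = -x^2 + 4 vanishes at x = -2, 2.
Since h''(x) = -2x, we get h''(-2) = 4 > 0 ⇒ local minimum; h''(2) = -4 < 0 ⇒ local maximum.
So the local maximum value is h(2) = 22/3.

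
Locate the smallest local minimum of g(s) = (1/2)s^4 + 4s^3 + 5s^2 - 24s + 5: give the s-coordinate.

1

Critical points: g'(s) = 2s^3 + 12s^2 + 10s - 24 vanishes at s = -4, -3, 1.
Second-derivative test with g''(s) = 6s^2 + 24s + 10: g''(-4) = 10 > 0 ⇒ local minimum; g''(-3) = -8 < 0 ⇒ local maximum; g''(1) = 40 > 0 ⇒ local minimum.
Thus g has its smallest local minimum at s = 1, with value -19/2.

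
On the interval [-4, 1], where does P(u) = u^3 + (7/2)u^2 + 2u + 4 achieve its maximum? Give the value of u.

1

The derivative is 3u^2 + 7u + 2, which vanishes at u = -2 and u = -1/3.
Candidates: P(-4) = -12; P(-2) = 6; P(-1/3) = 199/54; P(1) = 21/2.
The maximum over the interval is 21/2, attained at u = 1.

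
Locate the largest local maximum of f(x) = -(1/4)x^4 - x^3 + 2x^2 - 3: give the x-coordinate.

-4

f'(x) = -x^3 - 3x^2 + 4x = 0 at x = -4, 0, 1.
Second-derivative test with f''(x) = -3x^2 - 6x + 4: f''(-4) = -20 < 0 ⇒ local maximum; f''(0) = 4 > 0 ⇒ local minimum; f''(1) = -5 < 0 ⇒ local maximum.
So the largest local maximum value is f(-4) = 29.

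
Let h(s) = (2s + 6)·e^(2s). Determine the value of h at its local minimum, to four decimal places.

By the product rule, h'(s) = (4s + 14)·e^(2s). Since e^(2s) > 0, the only critical point is s = -7/2.
h''(-7/2) has the same sign as 4 > 0, so this is a local minimum.
h(-7/2) = (-1)·e^(-7) ≈ -0.0009.

-0.0009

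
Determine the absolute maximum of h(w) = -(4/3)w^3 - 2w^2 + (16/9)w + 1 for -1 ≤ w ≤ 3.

107/81

Differentiating, h'(w) = -4w^2 - 4w + 16/9; whose only zero in [-1, 3] is w = 1/3.
Compare values at every candidate in [-1, 3]: h(-1) = -13/9; h(1/3) = 107/81; h(3) = -143/3.
So the maximum is h(1/3) = 107/81.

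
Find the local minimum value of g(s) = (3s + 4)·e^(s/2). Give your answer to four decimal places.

g'(s) = 3·e^(s/2) + (3s + 4)·(1/2)·e^(s/2) = ((3/2)s + 5)·e^(s/2). Since e^(s/2) > 0, the only critical point is s = -10/3.
g''(-10/3) has the same sign as 3/2 > 0, so this is a local minimum.
g(-10/3) = (-6)·e^(-5/3) ≈ -1.1333.

-1.1333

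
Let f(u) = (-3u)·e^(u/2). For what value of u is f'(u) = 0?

-2

By the product rule, f'(u) = (-(3/2)u - 3)·e^(u/2). Since e^(u/2) > 0, the only critical point is u = -2.
f''(-2) has the same sign as -3/2 < 0, so this is a local maximum.
f(-2) = (6)·e^(-1) ≈ 2.2073.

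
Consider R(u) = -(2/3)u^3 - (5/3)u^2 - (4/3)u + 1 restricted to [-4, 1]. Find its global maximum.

The derivative is -2u^2 - (10/3)u - 4/3, which vanishes at u = -1 and u = -2/3.
Evaluating at the critical points and endpoints: R(-4) = 67/3,  R(-1) = 4/3,  R(-2/3) = 109/81,  R(1) = -8/3.
The maximum over the interval is 67/3, attained at u = -4.

67/3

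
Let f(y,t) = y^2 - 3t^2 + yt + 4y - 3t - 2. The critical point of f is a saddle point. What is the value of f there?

-53/13

∂f/∂y = 2y + t + 4 = 0 and ∂f/∂t = y - 6t - 3 = 0, so (y, t) = (-21/13, -10/13).
The Hessian has f_{yy} = 2, f_{tt} = -6, f_{yt} = 1, giving D = -13 < 0, so the point is a saddle point.
f(-21/13, -10/13) = -53/13.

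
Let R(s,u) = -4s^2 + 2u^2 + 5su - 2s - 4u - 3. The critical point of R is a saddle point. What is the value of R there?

∂R/∂s = -8s + 5u - 2 = 0 and ∂R/∂u = 5s + 4u - 4 = 0, so (s, u) = (4/19, 14/19).
The Hessian has R_{ss} = -8, R_{uu} = 4, R_{su} = 5, giving D = -57 < 0, so the point is a saddle point.
R(4/19, 14/19) = -89/19.

-89/19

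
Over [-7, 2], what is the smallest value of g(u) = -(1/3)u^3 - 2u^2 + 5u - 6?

-118/3

g'(u) = -u^2 - 4u + 5, which vanishes at u = -5 and u = 1.
Evaluating at the critical points and endpoints: g(-7) = -74/3; g(-5) = -118/3; g(1) = -10/3; g(2) = -20/3.
The minimum over the interval is -118/3, attained at u = -5.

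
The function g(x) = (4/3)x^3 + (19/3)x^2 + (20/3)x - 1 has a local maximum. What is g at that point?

Critical points: g'(x) = 4x^2 + (38/3)x + 20/3 vanishes at x = -5/2, -2/3.
Second-derivative test with g''(x) = 8x + 38/3: g''(-5/2) = -22/3 < 0 ⇒ local maximum; g''(-2/3) = 22/3 > 0 ⇒ local minimum.
The local maximum is g(-5/2) = 13/12.

13/12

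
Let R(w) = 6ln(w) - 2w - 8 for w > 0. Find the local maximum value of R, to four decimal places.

R'(w) = 6/w − 2 = 0 gives w = 3.
R''(w) = -6/w², which is negative for w > 0, so this is a local maximum.
R(3) = 6·ln(3) - 6 - 8 ≈ -7.4083.

-7.4083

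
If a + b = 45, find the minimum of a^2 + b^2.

With a + b = 45, a^2 + b^2 = a^2 + (45 − a)^2.
The derivative 2a − 2(45 − a) = 4a − 90 vanishes at a = 45/2; second derivative 4 > 0, a minimum.
The minimum is 2·(45/2)^2 = 2025/2.

2025/2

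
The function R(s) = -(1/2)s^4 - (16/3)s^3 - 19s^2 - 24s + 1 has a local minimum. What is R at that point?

Critical points: R'(s) = -2s^3 - 16s^2 - 38s - 24 vanishes at s = -4, -3, -1.
Second-derivative test with R''(s) = -6s^2 - 32s - 38: R''(-4) = -6 < 0 ⇒ local maximum; R''(-3) = 4 > 0 ⇒ local minimum; R''(-1) = -12 < 0 ⇒ local maximum.
So the local minimum value is R(-3) = 11/2.

11/2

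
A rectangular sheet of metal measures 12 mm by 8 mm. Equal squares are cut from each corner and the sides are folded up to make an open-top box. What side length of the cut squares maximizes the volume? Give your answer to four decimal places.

1.5695

With cut size x, the volume is V(x) = x(12 − 2x)(8 − 2x) for 0 < x < 4.
V'(x) = 12x^2 − 80x + 96. Setting V'(x) = 0 gives x ≈ 1.5695 (the root in (0, 4)).
V''(x) = 24x − 80 is negative there, so this is the maximum; V ≈ 67.6036.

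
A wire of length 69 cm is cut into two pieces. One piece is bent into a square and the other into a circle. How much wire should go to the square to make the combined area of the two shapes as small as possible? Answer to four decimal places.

38.6468

Let x be the length used for the square. Square side x/4; circle radius (69−x)/(2π).
A(x) = (x/4)² + π·((69−x)/(2π))² = x²/16 + (69−x)²/(4π) for 0 ≤ x ≤ 69. A'(x) = x/8 − (69−x)/(2π) = 0 gives x = 4·69/(π+4) ≈ 38.6468.
A'' = 1/8 + 1/(2π) > 0, so this gives the minimum combined area; x ≈ 38.6468 cm to the square.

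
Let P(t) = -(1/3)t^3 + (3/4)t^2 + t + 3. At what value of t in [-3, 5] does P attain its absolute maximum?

Differentiating, P'(t) = -t^2 + (3/2)t + 1; which vanishes at t = -1/2 and t = 2.
Compare values at every candidate in [-3, 5]: P(-3) = 63/4; P(-1/2) = 131/48; P(2) = 16/3; P(5) = -179/12.
Hence the absolute maximum is 63/4 at t = -3.

-3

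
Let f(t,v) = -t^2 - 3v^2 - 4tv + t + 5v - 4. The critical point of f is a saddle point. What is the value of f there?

-6

∂f/∂t = -2t - 4v + 1 = 0 and ∂f/∂v = -4t - 6v + 5 = 0, so (t, v) = (7/2, -3/2).
The Hessian has f_{tt} = -2, f_{vv} = -6, f_{tv} = -4, giving D = -4 < 0, so the point is a saddle point.
f(7/2, -3/2) = -6.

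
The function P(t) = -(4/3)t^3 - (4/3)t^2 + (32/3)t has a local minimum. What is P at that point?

-16

P'(t) = -4t^2 - (8/3)t + 32/3 = 0 at t = -2, 4/3.
Second-derivative test with P''(t) = -8t - 8/3: P''(-2) = 40/3 > 0 ⇒ local minimum; P''(4/3) = -40/3 < 0 ⇒ local maximum.
Thus P has its local minimum at t = -2, with value -16.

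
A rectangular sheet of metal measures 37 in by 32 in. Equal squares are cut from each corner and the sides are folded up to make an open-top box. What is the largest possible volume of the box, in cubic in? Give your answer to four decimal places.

3005.9537

With cut size x, the volume is V(x) = x(37 − 2x)(32 − 2x) for 0 < x < 16.
V'(x) = 12x^2 − 276x + 1184. Setting V'(x) = 0 gives x ≈ 5.7049 (the root in (0, 16)).
V''(x) = 24x − 276 is negative there, so this is the maximum; V ≈ 3005.9537.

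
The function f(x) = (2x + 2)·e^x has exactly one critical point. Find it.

By the product rule, f'(x) = (2x + 4)·e^x. Since e^x > 0, the only critical point is x = -2.
f''(-2) has the same sign as 2 > 0, so this is a local minimum.
f(-2) = (-2)·e^(-2) ≈ -0.2707.

-2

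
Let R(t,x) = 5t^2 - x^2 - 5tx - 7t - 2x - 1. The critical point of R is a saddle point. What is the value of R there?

-4/45

∂R/∂t = 10t - 5x - 7 = 0 and ∂R/∂x = -5t - 2x - 2 = 0, so (t, x) = (4/45, -11/9).
The Hessian has R_{tt} = 10, R_{xx} = -2, R_{tx} = -5, giving D = -45 < 0, so the point is a saddle point.
R(4/45, -11/9) = -4/45.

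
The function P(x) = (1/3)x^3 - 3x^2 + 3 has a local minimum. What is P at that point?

-33

P'(x) = x^2 - 6x. Setting P'(x) = 0 gives x ∈ {0, 6}.
P''(x) = 2x - 6. P''(0) = -6 < 0 ⇒ local maximum; P''(6) = 6 > 0 ⇒ local minimum.
The local minimum is P(6) = -33.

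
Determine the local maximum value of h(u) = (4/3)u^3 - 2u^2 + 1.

1

h'(u) = 4u^2 - 4u. Setting h'(u) = 0 gives u ∈ {0, 1}.
Since h''(u) = 8u - 4, we get h''(0) = -4 < 0 ⇒ local maximum; h''(1) = 4 > 0 ⇒ local minimum.
So the local maximum value is h(0) = 1.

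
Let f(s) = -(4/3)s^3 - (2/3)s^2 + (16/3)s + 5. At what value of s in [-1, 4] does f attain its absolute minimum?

f'(s) = -4s^2 - (4/3)s + 16/3, whose only zero in [-1, 4] is s = 1.
Evaluating at the critical points and endpoints: f(-1) = 1/3, f(1) = 25/3, f(4) = -209/3.
So the minimum is f(4) = -209/3.

4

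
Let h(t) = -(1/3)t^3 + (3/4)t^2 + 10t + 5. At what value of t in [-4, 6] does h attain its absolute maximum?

The derivative is -t^2 + (3/2)t + 10, which vanishes at t = -5/2 and t = 4.
Candidates: h(-4) = -5/3; h(-5/2) = -485/48; h(4) = 107/3; h(6) = 20.
So the maximum is h(4) = 107/3.

4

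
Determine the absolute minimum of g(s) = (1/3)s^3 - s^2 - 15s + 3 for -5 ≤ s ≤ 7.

Differentiating, g'(s) = s^2 - 2s - 15; which vanishes at s = -3 and s = 5.
Evaluating at the critical points and endpoints: g(-5) = 34/3,  g(-3) = 30,  g(5) = -166/3,  g(7) = -110/3.
The minimum over the interval is -166/3, attained at s = 5.

-166/3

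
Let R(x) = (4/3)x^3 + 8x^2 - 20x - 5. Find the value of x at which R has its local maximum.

R'(x) = 4x^2 + 16x - 20. Setting R'(x) = 0 gives x ∈ {-5, 1}.
Since R''(x) = 8x + 16, we get R''(-5) = -24 < 0 ⇒ local maximum; R''(1) = 24 > 0 ⇒ local minimum.
Thus R has its local maximum at x = -5, with value 385/3.

-5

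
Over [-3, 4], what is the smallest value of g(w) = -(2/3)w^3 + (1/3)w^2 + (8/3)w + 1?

-77/3

g'(w) = -2w^2 + (2/3)w + 8/3, which vanishes at w = -1 and w = 4/3.
Compare values at every candidate in [-3, 4]: g(-3) = 14,  g(-1) = -2/3,  g(4/3) = 289/81,  g(4) = -77/3.
So the minimum is g(4) = -77/3.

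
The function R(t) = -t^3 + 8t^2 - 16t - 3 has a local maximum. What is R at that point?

R'(t) = -3t^2 + 16t - 16 = 0 at t = 4/3, 4.
R''(t) = -6t + 16. R''(4/3) = 8 > 0 ⇒ local minimum; R''(4) = -8 < 0 ⇒ local maximum.
The local maximum is R(4) = -3.

-3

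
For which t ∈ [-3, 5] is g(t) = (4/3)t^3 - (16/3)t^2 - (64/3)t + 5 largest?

-4/3

g'(t) = 4t^2 - (32/3)t - 64/3, which vanishes at t = -4/3 and t = 4.
Evaluating at the critical points and endpoints: g(-3) = -15,  g(-4/3) = 1685/81,  g(4) = -241/3,  g(5) = -205/3.
So the maximum is g(-4/3) = 1685/81.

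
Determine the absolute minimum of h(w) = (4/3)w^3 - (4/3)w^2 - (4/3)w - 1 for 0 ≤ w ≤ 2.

The derivative is 4w^2 - (8/3)w - 4/3, whose only zero in [0, 2] is w = 1.
Candidates: h(0) = -1,  h(1) = -7/3,  h(2) = 5/3.
Hence the absolute minimum is -7/3 at w = 1.

-7/3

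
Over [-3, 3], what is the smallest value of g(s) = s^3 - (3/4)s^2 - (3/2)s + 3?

The derivative is 3s^2 - (3/2)s - 3/2, which vanishes at s = -1/2 and s = 1.
Compare values at every candidate in [-3, 3]: g(-3) = -105/4; g(-1/2) = 55/16; g(1) = 7/4; g(3) = 75/4.
Hence the absolute minimum is -105/4 at s = -3.

-105/4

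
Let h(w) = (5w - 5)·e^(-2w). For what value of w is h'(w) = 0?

h'(w) = 5·e^(-2w) + (5w - 5)·(-2)·e^(-2w) = (-10w + 15)·e^(-2w). Since e^(-2w) > 0, the only critical point is w = 3/2.
h''(3/2) has the same sign as -10 < 0, so this is a local maximum.
h(3/2) = (5/2)·e^(-3) ≈ 0.1245.

3/2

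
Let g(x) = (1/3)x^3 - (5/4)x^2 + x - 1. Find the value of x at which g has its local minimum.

Critical points: g'(x) = x^2 - (5/2)x + 1 vanishes at x = 1/2, 2.
g''(x) = 2x - 5/2. g''(1/2) = -3/2 < 0 ⇒ local maximum; g''(2) = 3/2 > 0 ⇒ local minimum.
So the local minimum value is g(2) = -4/3.

2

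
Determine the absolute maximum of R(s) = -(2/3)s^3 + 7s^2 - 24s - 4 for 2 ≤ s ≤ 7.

-88/3

Differentiating, R'(s) = -2s^2 + 14s - 24; which vanishes at s = 3 and s = 4.
Candidates: R(2) = -88/3; R(3) = -31; R(4) = -92/3; R(7) = -173/3.
Hence the absolute maximum is -88/3 at s = 2.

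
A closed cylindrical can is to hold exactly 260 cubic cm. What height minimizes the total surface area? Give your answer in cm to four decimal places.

With radius r and height h, πr²h = 260 so h = 260/(πr²), and S(r) = 2πr² + 2πrh = 2πr² + 2·260/r.
S'(r) = 4πr − 2·260/r² = 0 ⇒ r³ = 260/(2π), so r ≈ 3.4588 and h = 2r ≈ 6.9177.
S''(r) = 4π + 4·260/r³ > 0, so this is the minimum; S ≈ 225.5088.

6.9177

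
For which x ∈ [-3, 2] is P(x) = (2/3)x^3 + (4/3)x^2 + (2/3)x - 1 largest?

2

The derivative is 2x^2 + (8/3)x + 2/3, which vanishes at x = -1 and x = -1/3.
Evaluating at the critical points and endpoints: P(-3) = -9,  P(-1) = -1,  P(-1/3) = -89/81,  P(2) = 11.
So the maximum is P(2) = 11.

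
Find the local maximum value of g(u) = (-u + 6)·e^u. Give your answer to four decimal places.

g'(u) = (-1)·e^u + (-u + 6)·1·e^u = (-u + 5)·e^u. Since e^u > 0, the only critical point is u = 5.
g''(5) has the same sign as -1 < 0, so this is a local maximum.
g(5) = (1)·e^(5) ≈ 148.4132.

148.4132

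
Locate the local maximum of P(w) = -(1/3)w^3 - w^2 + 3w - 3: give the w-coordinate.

Critical points: P'(w) = -w^2 - 2w + 3 vanishes at w = -3, 1.
Second-derivative test with P''(w) = -2w - 2: P''(-3) = 4 > 0 ⇒ local minimum; P''(1) = -4 < 0 ⇒ local maximum.
Thus P has its local maximum at w = 1, with value -4/3.

1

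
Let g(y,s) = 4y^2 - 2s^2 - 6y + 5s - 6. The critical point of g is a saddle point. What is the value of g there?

∂g/∂y = 8y - 6 = 0 and ∂g/∂s = -4s + 5 = 0, so (y, s) = (3/4, 5/4).
The Hessian has g_{yy} = 8, g_{ss} = -4, g_{ys} = 0, giving D = -32 < 0, so the point is a saddle point.
g(3/4, 5/4) = -41/8.

-41/8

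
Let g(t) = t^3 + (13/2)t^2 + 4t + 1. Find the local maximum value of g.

g'(t) = 3t^2 + 13t + 4 = 0 at t = -4, -1/3.
Second-derivative test with g''(t) = 6t + 13: g''(-4) = -11 < 0 ⇒ local maximum; g''(-1/3) = 11 > 0 ⇒ local minimum.
So the local maximum value is g(-4) = 25.

25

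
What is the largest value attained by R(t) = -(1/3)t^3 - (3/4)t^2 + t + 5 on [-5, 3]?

275/12

R'(t) = -t^2 - (3/2)t + 1, which vanishes at t = -2 and t = 1/2.
Candidates: R(-5) = 275/12, R(-2) = 8/3, R(1/2) = 253/48, R(3) = -31/4.
Hence the absolute maximum is 275/12 at t = -5.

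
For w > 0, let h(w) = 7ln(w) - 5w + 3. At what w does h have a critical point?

7/5

h'(w) = 7/w − 5 = 0 gives w = 7/5.
h''(w) = -7/w², which is negative for w > 0, so this is a local maximum.
h(7/5) = 7·ln(7/5) - 7 + 3 ≈ -1.6447.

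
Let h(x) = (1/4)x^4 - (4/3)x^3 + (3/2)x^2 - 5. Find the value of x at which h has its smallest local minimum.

3

h'(x) = x^3 - 4x^2 + 3x. Setting h'(x) = 0 gives x ∈ {0, 1, 3}.
h''(x) = 3x^2 - 8x + 3. h''(0) = 3 > 0 ⇒ local minimum; h''(1) = -2 < 0 ⇒ local maximum; h''(3) = 6 > 0 ⇒ local minimum.
The smallest local minimum is h(3) = -29/4.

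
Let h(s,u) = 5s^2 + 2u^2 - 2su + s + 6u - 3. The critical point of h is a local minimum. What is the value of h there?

∂h/∂s = 10s - 2u + 1 = 0 and ∂h/∂u = -2s + 4u + 6 = 0, so (s, u) = (-4/9, -31/18).
The Hessian has h_{ss} = 10, h_{uu} = 4, h_{su} = -2, giving D = 36 > 0 with h_{ss} > 0, so the point is a local minimum.
h(-4/9, -31/18) = -151/18.

-151/18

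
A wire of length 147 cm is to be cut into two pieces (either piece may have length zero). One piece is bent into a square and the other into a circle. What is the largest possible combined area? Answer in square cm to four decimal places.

1719.5896

Let x be the length used for the square. Square side x/4; circle radius (147−x)/(2π).
A(x) = (x/4)² + π·((147−x)/(2π))² = x²/16 + (147−x)²/(4π) for 0 ≤ x ≤ 147. A'(x) = x/8 − (147−x)/(2π) = 0 gives x = 4·147/(π+4) ≈ 82.3346.
A'' > 0, so the interior critical point is a minimum; the maximum is at an endpoint. A(0) = 1719.5896 and A(147) = 1350.5625, so the largest area is 1719.5896.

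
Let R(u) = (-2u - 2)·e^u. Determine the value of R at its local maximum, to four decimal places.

0.2707

R'(u) = (-2)·e^u + (-2u - 2)·1·e^u = (-2u - 4)·e^u. Since e^u > 0, the only critical point is u = -2.
R''(-2) has the same sign as -2 < 0, so this is a local maximum.
R(-2) = (2)·e^(-2) ≈ 0.2707.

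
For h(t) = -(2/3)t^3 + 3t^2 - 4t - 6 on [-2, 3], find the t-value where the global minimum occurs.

3

h'(t) = -2t^2 + 6t - 4, which vanishes at t = 1 and t = 2.
Evaluating at the critical points and endpoints: h(-2) = 58/3; h(1) = -23/3; h(2) = -22/3; h(3) = -9.
Hence the absolute minimum is -9 at t = 3.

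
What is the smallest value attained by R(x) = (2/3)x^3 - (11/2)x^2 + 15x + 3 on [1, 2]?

79/6

The derivative is 2x^2 - 11x + 15, which has no zeros in [1, 2].
Evaluating at the critical points and endpoints: R(1) = 79/6, R(2) = 49/3.
So the minimum is R(1) = 79/6.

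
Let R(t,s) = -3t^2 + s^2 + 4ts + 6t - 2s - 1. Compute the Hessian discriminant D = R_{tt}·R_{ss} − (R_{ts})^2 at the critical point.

-28

∂R/∂t = -6t + 4s + 6 = 0 and ∂R/∂s = 4t + 2s - 2 = 0, so (t, s) = (5/7, -3/7).
The Hessian has R_{tt} = -6, R_{ss} = 2, R_{ts} = 4, giving D = -28 < 0, so the point is a saddle point.
D = (-6)·(2) − (4)^2 = -28.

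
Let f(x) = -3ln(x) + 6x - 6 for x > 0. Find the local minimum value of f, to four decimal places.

-0.9206

f'(x) = -3/x + 6 = 0 gives x = 1/2.
f''(x) = 3/x², which is positive for x > 0, so this is a local minimum.
f(1/2) = -3·ln(1/2) + 3 - 6 ≈ -0.9206.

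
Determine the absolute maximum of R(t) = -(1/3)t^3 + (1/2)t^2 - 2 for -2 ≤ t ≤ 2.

Differentiating, R'(t) = -t^2 + t; which vanishes at t = 0 and t = 1.
Compare values at every candidate in [-2, 2]: R(-2) = 8/3,  R(0) = -2,  R(1) = -11/6,  R(2) = -8/3.
The maximum over the interval is 8/3, attained at t = -2.

8/3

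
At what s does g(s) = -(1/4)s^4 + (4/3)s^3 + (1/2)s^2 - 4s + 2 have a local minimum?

g'(s) = -s^3 + 4s^2 + s - 4 = 0 at s = -1, 1, 4.
g''(s) = -3s^2 + 8s + 1. g''(-1) = -10 < 0 ⇒ local maximum; g''(1) = 6 > 0 ⇒ local minimum; g''(4) = -15 < 0 ⇒ local maximum.
Thus g has its local minimum at s = 1, with value -5/12.

1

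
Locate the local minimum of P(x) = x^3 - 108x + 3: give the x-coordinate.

6

Critical points: P'(x) = 3x^2 - 108 vanishes at x = -6, 6.
P''(x) = 6x. P''(-6) = -36 < 0 ⇒ local maximum; P''(6) = 36 > 0 ⇒ local minimum.
The local minimum is P(6) = -429.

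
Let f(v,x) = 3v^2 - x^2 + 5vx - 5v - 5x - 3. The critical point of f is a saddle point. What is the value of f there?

-186/37

∂f/∂v = 6v + 5x - 5 = 0 and ∂f/∂x = 5v - 2x - 5 = 0, so (v, x) = (35/37, -5/37).
The Hessian has f_{vv} = 6, f_{xx} = -2, f_{vx} = 5, giving D = -37 < 0, so the point is a saddle point.
f(35/37, -5/37) = -186/37.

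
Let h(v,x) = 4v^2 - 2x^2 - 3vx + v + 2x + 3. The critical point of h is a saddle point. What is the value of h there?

∂h/∂v = 8v - 3x + 1 = 0 and ∂h/∂x = -3v - 4x + 2 = 0, so (v, x) = (2/41, 19/41).
The Hessian has h_{vv} = 8, h_{xx} = -4, h_{vx} = -3, giving D = -41 < 0, so the point is a saddle point.
h(2/41, 19/41) = 143/41.

143/41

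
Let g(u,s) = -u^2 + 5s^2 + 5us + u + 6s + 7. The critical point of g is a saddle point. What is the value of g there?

254/45

∂g/∂u = -2u + 5s + 1 = 0 and ∂g/∂s = 5u + 10s + 6 = 0, so (u, s) = (-4/9, -17/45).
The Hessian has g_{uu} = -2, g_{ss} = 10, g_{us} = 5, giving D = -45 < 0, so the point is a saddle point.
g(-4/9, -17/45) = 254/45.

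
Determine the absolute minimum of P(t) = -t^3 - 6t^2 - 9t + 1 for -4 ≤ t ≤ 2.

-49

Differentiating, P'(t) = -3t^2 - 12t - 9; which vanishes at t = -3 and t = -1.
Compare values at every candidate in [-4, 2]: P(-4) = 5; P(-3) = 1; P(-1) = 5; P(2) = -49.
Hence the absolute minimum is -49 at t = 2.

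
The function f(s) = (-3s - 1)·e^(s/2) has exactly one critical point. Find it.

-7/3

f'(s) = (-3)·e^(s/2) + (-3s - 1)·(1/2)·e^(s/2) = (-(3/2)s - 7/2)·e^(s/2). Since e^(s/2) > 0, the only critical point is s = -7/3.
f''(-7/3) has the same sign as -3/2 < 0, so this is a local maximum.
f(-7/3) = (6)·e^(-7/6) ≈ 1.8684.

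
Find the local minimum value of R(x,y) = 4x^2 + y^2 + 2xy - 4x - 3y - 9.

-34/3

∂R/∂x = 8x + 2y - 4 = 0 and ∂R/∂y = 2x + 2y - 3 = 0, so (x, y) = (1/6, 4/3).
The Hessian has R_{xx} = 8, R_{yy} = 2, R_{xy} = 2, giving D = 12 > 0 with R_{xx} > 0, so the point is a local minimum.
R(1/6, 4/3) = -34/3.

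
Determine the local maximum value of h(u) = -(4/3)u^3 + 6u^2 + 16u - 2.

218/3

Critical points: h'(u) = -4u^2 + 12u + 16 vanishes at u = -1, 4.
Since h''(u) = -8u + 12, we get h''(-1) = 20 > 0 ⇒ local minimum; h''(4) = -20 < 0 ⇒ local maximum.
Thus h has its local maximum at u = 4, with value 218/3.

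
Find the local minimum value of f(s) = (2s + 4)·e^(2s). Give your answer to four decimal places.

-0.0067

f'(s) = 2·e^(2s) + (2s + 4)·2·e^(2s) = (4s + 10)·e^(2s). Since e^(2s) > 0, the only critical point is s = -5/2.
f''(-5/2) has the same sign as 4 > 0, so this is a local minimum.
f(-5/2) = (-1)·e^(-5) ≈ -0.0067.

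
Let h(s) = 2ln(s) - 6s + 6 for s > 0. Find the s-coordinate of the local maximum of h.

h'(s) = 2/s − 6 = 0 gives s = 1/3.
h''(s) = -2/s², which is negative for s > 0, so this is a local maximum.
h(1/3) = 2·ln(1/3) - 2 + 6 ≈ 1.8028.

1/3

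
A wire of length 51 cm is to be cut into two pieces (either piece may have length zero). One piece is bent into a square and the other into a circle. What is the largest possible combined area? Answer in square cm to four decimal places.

Let x be the length used for the square. Square side x/4; circle radius (51−x)/(2π).
A(x) = (x/4)² + π·((51−x)/(2π))² = x²/16 + (51−x)²/(4π) for 0 ≤ x ≤ 51. A'(x) = x/8 − (51−x)/(2π) = 0 gives x = 4·51/(π+4) ≈ 28.5651.
A'' > 0, so the interior critical point is a minimum; the maximum is at an endpoint. A(0) = 206.9810 and A(51) = 162.5625, so the largest area is 206.9810.

206.9810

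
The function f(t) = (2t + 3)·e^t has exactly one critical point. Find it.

By the product rule, f'(t) = (2t + 5)·e^t. Since e^t > 0, the only critical point is t = -5/2.
f''(-5/2) has the same sign as 2 > 0, so this is a local minimum.
f(-5/2) = (-2)·e^(-5/2) ≈ -0.1642.

-5/2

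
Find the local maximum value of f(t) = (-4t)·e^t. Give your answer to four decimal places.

By the product rule, f'(t) = (-4t - 4)·e^t. Since e^t > 0, the only critical point is t = -1.
f''(-1) has the same sign as -4 < 0, so this is a local maximum.
f(-1) = (4)·e^(-1) ≈ 1.4715.

1.4715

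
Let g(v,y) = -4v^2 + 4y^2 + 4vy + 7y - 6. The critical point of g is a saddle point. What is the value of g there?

∂g/∂v = -8v + 4y = 0 and ∂g/∂y = 4v + 8y + 7 = 0, so (v, y) = (-7/20, -7/10).
The Hessian has g_{vv} = -8, g_{yy} = 8, g_{vy} = 4, giving D = -80 < 0, so the point is a saddle point.
g(-7/20, -7/10) = -169/20.

-169/20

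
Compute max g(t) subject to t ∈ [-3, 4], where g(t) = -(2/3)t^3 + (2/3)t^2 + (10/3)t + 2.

Differentiating, g'(t) = -2t^2 + (4/3)t + 10/3; which vanishes at t = -1 and t = 5/3.
Compare values at every candidate in [-3, 4]: g(-3) = 16,  g(-1) = 0,  g(5/3) = 512/81,  g(4) = -50/3.
So the maximum is g(-3) = 16.

16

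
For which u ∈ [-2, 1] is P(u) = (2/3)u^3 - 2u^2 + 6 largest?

The derivative is 2u^2 - 4u, whose only zero in [-2, 1] is u = 0.
Candidates: P(-2) = -22/3; P(0) = 6; P(1) = 14/3.
Hence the absolute maximum is 6 at u = 0.

0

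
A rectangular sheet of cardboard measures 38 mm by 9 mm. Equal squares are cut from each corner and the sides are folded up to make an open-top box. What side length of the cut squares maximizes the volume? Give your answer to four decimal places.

With cut size x, the volume is V(x) = x(38 − 2x)(9 − 2x) for 0 < x < 4.5.
V'(x) = 12x^2 − 188x + 342. Setting V'(x) = 0 gives x ≈ 2.1009 (the root in (0, 4.5)).
V''(x) = 24x − 188 is negative there, so this is the maximum; V ≈ 340.7041.

2.1009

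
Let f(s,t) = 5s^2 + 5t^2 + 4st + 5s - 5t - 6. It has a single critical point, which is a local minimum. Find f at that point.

∂f/∂s = 10s + 4t + 5 = 0 and ∂f/∂t = 4s + 10t - 5 = 0, so (s, t) = (-5/6, 5/6).
The Hessian has f_{ss} = 10, f_{tt} = 10, f_{st} = 4, giving D = 84 > 0 with f_{ss} > 0, so the point is a local minimum.
f(-5/6, 5/6) = -61/6.

-61/6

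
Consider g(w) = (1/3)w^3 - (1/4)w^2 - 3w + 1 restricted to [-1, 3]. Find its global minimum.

-10/3

g'(w) = w^2 - (1/2)w - 3, whose only zero in [-1, 3] is w = 2.
Evaluating at the critical points and endpoints: g(-1) = 41/12; g(2) = -10/3; g(3) = -5/4.
The minimum over the interval is -10/3, attained at w = 2.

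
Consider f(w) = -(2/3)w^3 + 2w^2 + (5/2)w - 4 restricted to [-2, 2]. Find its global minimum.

Differentiating, f'(w) = -2w^2 + 4w + 5/2; whose only zero in [-2, 2] is w = -1/2.
Candidates: f(-2) = 13/3, f(-1/2) = -14/3, f(2) = 11/3.
Hence the absolute minimum is -14/3 at w = -1/2.

-14/3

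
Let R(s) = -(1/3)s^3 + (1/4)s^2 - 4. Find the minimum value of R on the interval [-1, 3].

-43/4

Differentiating, R'(s) = -s^2 + (1/2)s; which vanishes at s = 0 and s = 1/2.
Compare values at every candidate in [-1, 3]: R(-1) = -41/12,  R(0) = -4,  R(1/2) = -191/48,  R(3) = -43/4.
The minimum over the interval is -43/4, attained at s = 3.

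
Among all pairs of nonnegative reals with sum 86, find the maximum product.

With x + y = 86, the product is P(x) = x(86 − x).
P'(x) = 86 − 2x = 0 gives x = 43; P'' = −2 < 0, so this is the maximum.
P = 43·43 = 1849.

1849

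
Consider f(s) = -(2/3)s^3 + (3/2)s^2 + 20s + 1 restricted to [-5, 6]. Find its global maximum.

Differentiating, f'(s) = -2s^2 + 3s + 20; which vanishes at s = -5/2 and s = 4.
Evaluating at the critical points and endpoints: f(-5) = 131/6,  f(-5/2) = -701/24,  f(4) = 187/3,  f(6) = 31.
So the maximum is f(4) = 187/3.

187/3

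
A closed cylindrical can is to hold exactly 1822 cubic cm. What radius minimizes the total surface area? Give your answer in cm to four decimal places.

6.6190

With radius r and height h, πr²h = 1822 so h = 1822/(πr²), and S(r) = 2πr² + 2πrh = 2πr² + 2·1822/r.
S'(r) = 4πr − 2·1822/r² = 0 ⇒ r³ = 1822/(2π), so r ≈ 6.6190 and h = 2r ≈ 13.2379.
S''(r) = 4π + 4·1822/r³ > 0, so this is the minimum; S ≈ 825.8100.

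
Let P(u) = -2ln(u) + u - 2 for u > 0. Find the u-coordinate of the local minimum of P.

2

P'(u) = -2/u + 1 = 0 gives u = 2.
P''(u) = 2/u², which is positive for u > 0, so this is a local minimum.
P(2) = -2·ln(2) + 2 - 2 ≈ -1.3863.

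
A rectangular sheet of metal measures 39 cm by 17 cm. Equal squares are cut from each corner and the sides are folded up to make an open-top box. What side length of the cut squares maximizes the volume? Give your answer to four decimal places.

3.6888

With cut size x, the volume is V(x) = x(39 − 2x)(17 − 2x) for 0 < x < 8.5.
V'(x) = 12x^2 − 224x + 663. Setting V'(x) = 0 gives x ≈ 3.6888 (the root in (0, 8.5)).
V''(x) = 24x − 224 is negative there, so this is the maximum; V ≈ 1122.4405.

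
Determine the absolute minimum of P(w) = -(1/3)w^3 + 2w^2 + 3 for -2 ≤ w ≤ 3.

3

The derivative is -w^2 + 4w, whose only zero in [-2, 3] is w = 0.
Evaluating at the critical points and endpoints: P(-2) = 41/3,  P(0) = 3,  P(3) = 12.
The minimum over the interval is 3, attained at w = 0.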